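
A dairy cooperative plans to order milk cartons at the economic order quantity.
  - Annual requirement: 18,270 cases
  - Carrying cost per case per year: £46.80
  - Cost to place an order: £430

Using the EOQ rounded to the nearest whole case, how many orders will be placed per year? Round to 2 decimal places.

Optimal lot size Q* = (2 × 18,270 × £430 / £46.8)^½ ≈ 579.42 → Q = 579
Orders per year = D/Q = 18,270 / 579 = 31.554

31.55 orders per year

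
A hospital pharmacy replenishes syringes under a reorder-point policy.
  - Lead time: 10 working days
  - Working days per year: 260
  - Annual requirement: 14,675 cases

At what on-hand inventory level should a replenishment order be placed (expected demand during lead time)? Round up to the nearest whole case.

565 cases

Daily demand d = 14,675 / 260 = 56.442 cases/day
Demand during lead time = 56.442 × 10 = 564.42
Reorder point = 564.42 → round up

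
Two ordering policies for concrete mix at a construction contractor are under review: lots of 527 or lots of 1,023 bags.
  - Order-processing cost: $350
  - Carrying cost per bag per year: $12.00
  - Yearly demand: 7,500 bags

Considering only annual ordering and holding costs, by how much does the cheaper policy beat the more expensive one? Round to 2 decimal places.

For each Q, cost = (D/Q)·S + (Q/2)·H.
TC(527) = (7,500/527)×350 + (527/2)×12 = $8,143.02
TC(1,023) = (7,500/1,023)×350 + (1,023/2)×12 = $8,703.98
Cheaper: Q = 527.  Difference = $560.96

$560.96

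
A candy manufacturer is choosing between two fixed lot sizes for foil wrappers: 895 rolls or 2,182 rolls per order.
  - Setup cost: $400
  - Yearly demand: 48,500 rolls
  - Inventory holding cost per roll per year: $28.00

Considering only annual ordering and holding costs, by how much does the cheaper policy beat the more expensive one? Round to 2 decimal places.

$5,232.95

TC(Q) = (D/Q)S + (Q/2)H
TC(895) = (48,500/895)×400 + (895/2)×28 = $34,205.98
TC(2,182) = (48,500/2,182)×400 + (2,182/2)×28 = $39,438.93
Lots of 895 are cheaper by $5,232.95.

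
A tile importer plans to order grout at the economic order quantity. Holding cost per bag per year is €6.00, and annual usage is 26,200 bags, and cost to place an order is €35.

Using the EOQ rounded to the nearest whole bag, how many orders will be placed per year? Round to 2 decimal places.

47.38 orders per year

Optimal lot size Q* = (2 × 26,200 × €35 / €6)^½ ≈ 552.87 → Q = 553
N = D/Q = 26,200/553 ≈ 47.378 orders/yr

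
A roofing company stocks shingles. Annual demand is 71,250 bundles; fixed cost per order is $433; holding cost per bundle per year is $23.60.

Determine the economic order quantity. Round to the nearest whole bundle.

Q* = √(2·D·S / H) = √(2·71,250·433 / 23.6) = √2,614,512.7 ≈ 1,616.95

1,617 bundles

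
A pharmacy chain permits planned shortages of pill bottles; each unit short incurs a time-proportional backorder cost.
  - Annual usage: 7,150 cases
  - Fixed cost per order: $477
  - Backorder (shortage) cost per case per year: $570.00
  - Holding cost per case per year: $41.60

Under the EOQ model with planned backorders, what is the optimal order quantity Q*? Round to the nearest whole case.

Q* = √(2DS/H) · √((H + b)/b)
   = √(2 × 7,150 × 477 / 41.6) · √((41.6 + 570) / 570)
   = 404.931 × 1.0358 ≈ 419.45

419 cases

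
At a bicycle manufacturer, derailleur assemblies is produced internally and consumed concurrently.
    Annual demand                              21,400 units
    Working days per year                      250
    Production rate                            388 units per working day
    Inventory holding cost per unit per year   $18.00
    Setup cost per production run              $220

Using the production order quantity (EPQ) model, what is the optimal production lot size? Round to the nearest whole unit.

d = 21,400/250 = 85.6000 units/day;  effective holding cost H(1 − d/p) = 18·(1 − 85.6000/388) = 14.02887
Q* = √(2DS / H_eff) = √(2·21,400·220 / 14.02887) ≈ 819.26

819 units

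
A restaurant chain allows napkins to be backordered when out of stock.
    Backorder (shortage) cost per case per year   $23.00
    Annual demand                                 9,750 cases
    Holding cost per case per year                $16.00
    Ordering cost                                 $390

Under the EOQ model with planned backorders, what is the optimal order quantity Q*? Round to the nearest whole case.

Basic EOQ = √(2·9,750·390/16) = 689.429
Backorder adjustment √((H+b)/b) = √((16+23)/23) = 1.3022
Q* = 689.429 × 1.3022 ≈ 897.76

898 cases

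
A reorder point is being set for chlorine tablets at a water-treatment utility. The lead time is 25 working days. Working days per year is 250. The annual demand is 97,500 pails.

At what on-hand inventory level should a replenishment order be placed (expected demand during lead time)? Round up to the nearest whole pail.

9,750 pails

Daily demand d = 97,500 / 250 = 390.000 pails/day
Demand during lead time = 390.000 × 25 = 9,750.00
Reorder point = 9,750.00 → round up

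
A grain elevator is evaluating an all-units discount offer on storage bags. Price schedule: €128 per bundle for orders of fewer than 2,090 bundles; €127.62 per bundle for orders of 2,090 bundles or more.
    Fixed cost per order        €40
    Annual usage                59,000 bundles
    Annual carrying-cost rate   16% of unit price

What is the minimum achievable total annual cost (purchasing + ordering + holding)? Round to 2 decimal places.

H₁ = 16%×€128 = €20.4800;  H₂ = 16%×€127.62 = €20.4192
EOQ₁ = √(2×59,000×40/20.4800) = 480.07  (< 2,090, feasible at tier 1)
EOQ₂ = √(2×59,000×40/20.4192) = 480.79  (< 2,090 → use Q = 2,090 at tier-2 price)
TC(tier 1 (EOQ₁), Q≈480.1) = €7,561,831.87
TC(tier 2, Q≈2,090.0) = €7,552,047.25
Minimum at tier 2: €7,552,047.25

€7,552,047.25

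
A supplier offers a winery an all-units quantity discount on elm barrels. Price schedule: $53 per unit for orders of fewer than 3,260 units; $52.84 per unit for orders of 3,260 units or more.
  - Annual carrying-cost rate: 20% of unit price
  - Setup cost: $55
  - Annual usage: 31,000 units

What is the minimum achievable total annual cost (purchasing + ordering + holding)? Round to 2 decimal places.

$1,649,012.15

H₁ = 20%×$53 = $10.6000;  H₂ = 20%×$52.84 = $10.5680
EOQ₁ = √(2×31,000×55/10.6000) = 567.18  (< 3,260, feasible at tier 1)
EOQ₂ = √(2×31,000×55/10.5680) = 568.04  (< 3,260 → use Q = 3,260 at tier-2 price)
TC(tier 1 (EOQ₁), Q≈567.2) = $1,649,012.15
TC(tier 2, Q≈3,260.0) = $1,655,788.85
Minimum at tier 1 (EOQ₁): $1,649,012.15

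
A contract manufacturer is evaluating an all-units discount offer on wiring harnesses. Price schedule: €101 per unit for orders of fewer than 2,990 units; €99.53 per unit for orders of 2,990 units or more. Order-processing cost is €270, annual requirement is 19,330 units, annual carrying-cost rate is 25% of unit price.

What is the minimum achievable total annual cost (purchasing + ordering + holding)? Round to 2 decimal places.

H₁ = 25%×€101 = €25.2500;  H₂ = 25%×€99.53 = €24.8825
EOQ₁ = √(2×19,330×270/25.2500) = 642.96  (< 2,990, feasible at tier 1)
EOQ₂ = √(2×19,330×270/24.8825) = 647.69  (< 2,990 → use Q = 2,990 at tier-2 price)
TC(tier 1 (EOQ₁), Q≈643.0) = €1,968,564.67
TC(tier 2, Q≈2,990.0) = €1,962,859.76
Minimum at tier 2: €1,962,859.76

€1,962,859.76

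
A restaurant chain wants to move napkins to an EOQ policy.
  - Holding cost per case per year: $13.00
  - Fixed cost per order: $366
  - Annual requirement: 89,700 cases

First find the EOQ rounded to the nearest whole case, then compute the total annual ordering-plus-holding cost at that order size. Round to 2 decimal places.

EOQ = √(2DS/H) = √(2 × 89,700 × 366 / 13)
    = √(5,050,800.00) ≈ 2,247.40 → Q = 2,247 cases
Orders/yr = 89,700/2,247 = 39.920; ordering cost = 39.920 × $366 = $14,610.68
Average inventory = 2,247/2 = 1123.5; holding cost = 1123.5 × $13 = $14,605.50
Total = $14,610.68 + $14,605.50 = $29,216.18

$29,216.18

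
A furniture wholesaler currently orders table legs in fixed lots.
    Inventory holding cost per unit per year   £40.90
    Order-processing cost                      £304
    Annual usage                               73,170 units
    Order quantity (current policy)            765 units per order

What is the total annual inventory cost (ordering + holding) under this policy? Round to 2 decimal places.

£44,720.96

Annual ordering cost = (D/Q)·S = (73,170/765) × 304 = £29,076.71
Annual holding cost  = (Q/2)·H = (765/2) × 40.9 = £15,644.25
Total = £29,076.71 + £15,644.25 = £44,720.96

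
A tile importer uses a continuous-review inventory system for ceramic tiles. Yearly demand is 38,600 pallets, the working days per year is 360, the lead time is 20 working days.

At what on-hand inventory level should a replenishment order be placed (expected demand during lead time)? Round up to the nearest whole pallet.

Daily demand d = 38,600 / 360 = 107.222 pallets/day
Demand during lead time = 107.222 × 20 = 2,144.44
Reorder point = 2,144.44 → round up

2,145 pallets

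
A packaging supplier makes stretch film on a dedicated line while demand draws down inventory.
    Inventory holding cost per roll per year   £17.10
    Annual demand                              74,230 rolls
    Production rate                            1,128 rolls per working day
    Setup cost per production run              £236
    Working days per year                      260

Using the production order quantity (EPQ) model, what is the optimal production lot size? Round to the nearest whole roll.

1,656 rolls

Daily demand d = 74,230/260 = 285.500; p = 1128; 1 − d/p = 0.74690
EPQ = √(2DS / (H(1 − d/p)))
    = √(2 × 74,230 × 236 / (17.1 × 0.74690)) ≈ 1,656.27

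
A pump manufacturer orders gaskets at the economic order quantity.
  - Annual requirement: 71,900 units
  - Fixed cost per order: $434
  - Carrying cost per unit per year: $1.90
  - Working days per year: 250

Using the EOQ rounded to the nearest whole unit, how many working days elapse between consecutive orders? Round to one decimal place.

Q* = √(2·D·S / H) = √(2·71,900·434 / 1.9) = √32,846,947.4 ≈ 5,731.23 → Q = 5,731 units
T = Q/D × 250 days = 5,731/71,900 × 250 = 19.927 days

19.9 days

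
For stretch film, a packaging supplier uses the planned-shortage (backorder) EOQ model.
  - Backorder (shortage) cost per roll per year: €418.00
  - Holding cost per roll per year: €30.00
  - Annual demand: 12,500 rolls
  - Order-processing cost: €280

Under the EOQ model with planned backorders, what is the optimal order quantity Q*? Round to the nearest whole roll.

500 rolls

Q* = √(2DS/H) · √((H + b)/b)
   = √(2 × 12,500 × 280 / 30) · √((30 + 418) / 418)
   = 483.046 × 1.0353 ≈ 500.08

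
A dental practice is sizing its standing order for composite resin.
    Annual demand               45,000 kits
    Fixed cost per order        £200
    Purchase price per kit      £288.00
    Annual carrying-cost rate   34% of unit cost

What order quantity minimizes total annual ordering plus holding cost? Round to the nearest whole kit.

429 kits

Holding cost per kit per year: H = 34% × £288 = £97.9200
Q* = √(2·D·S / H) = √(2·45,000·200 / 97.92) = √183,823.5 ≈ 428.75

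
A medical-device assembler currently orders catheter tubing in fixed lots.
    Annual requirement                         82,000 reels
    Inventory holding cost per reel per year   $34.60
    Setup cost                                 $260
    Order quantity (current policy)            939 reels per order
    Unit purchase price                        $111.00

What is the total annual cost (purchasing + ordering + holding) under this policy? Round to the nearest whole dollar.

$9,140,950

Ordering: D/Q × S = 82,000/939 × $260 = $22,705.01
Holding:  Q/2 × H = 939/2 × $34.6 = $16,244.70
Purchase cost = D·C = 82,000 × 111 = $9,102,000.00
Total = $22,705.01 + $16,244.70 + $9,102,000.00 = $9,140,949.71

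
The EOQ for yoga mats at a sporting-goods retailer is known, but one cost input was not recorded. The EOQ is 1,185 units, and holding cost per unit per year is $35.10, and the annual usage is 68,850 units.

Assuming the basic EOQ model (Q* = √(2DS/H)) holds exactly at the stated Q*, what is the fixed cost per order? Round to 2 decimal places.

Since Q* = (2DS/H)^½, squaring gives Q*²·H = 2DS.
S = Q²H / (2D) = 1,185² × 35.1 / (2 × 68,850) = 357.9397

$357.94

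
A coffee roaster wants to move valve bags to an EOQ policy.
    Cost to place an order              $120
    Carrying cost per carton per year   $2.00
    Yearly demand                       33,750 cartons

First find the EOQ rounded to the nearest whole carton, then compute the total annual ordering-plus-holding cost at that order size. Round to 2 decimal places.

EOQ = √(2DS/H) = √(2 × 33,750 × 120 / 2)
    = √(4,050,000.00) ≈ 2,012.46 → Q = 2,012 cartons
Orders/yr = 33,750/2,012 = 16.774; ordering cost = 16.774 × $120 = $2,012.92
Average inventory = 2,012/2 = 1006; holding cost = 1006 × $2 = $2,012.00
Total = $2,012.92 + $2,012.00 = $4,024.92

$4,024.92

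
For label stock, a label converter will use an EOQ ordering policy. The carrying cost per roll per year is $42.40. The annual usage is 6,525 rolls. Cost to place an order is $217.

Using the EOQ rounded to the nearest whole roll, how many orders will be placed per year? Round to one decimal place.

EOQ = √(2DS/H) = √(2 × 6,525 × 217 / 42.4)
    = √(66,788.92) ≈ 258.44 → Q = 258
Orders per year = D/Q = 6,525 / 258 = 25.291

25.3 orders per year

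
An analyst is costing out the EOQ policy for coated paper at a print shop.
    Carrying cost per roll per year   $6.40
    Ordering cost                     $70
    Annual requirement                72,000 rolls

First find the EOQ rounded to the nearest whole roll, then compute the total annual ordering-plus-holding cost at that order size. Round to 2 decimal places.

$8,031.94

2DS/H = 2·72,000·70/6.4 = 1,575,000.00
EOQ = √1,575,000.00 ≈ 1,254.99 → Q = 1,255 rolls
Orders/yr = 72,000/1,255 = 57.371; ordering cost = 57.371 × $70 = $4,015.94
Average inventory = 1,255/2 = 627.5; holding cost = 627.5 × $6.4 = $4,016.00
Total = $4,015.94 + $4,016.00 = $8,031.94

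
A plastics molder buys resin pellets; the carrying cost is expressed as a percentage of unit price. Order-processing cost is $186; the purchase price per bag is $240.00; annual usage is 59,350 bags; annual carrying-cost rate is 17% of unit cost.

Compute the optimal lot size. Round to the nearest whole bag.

736 bags

Holding cost per bag per year: H = 17% × $240 = $40.8000
EOQ = √(2DS/H) = √(2 × 59,350 × 186 / 40.8)
    = √(541,132.35) ≈ 735.62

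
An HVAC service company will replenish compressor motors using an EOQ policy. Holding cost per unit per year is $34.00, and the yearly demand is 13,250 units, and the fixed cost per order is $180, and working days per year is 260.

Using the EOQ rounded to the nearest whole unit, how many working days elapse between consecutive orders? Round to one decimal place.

7.4 days

Q* = √(2·D·S / H) = √(2·13,250·180 / 34) = √140,294.1 ≈ 374.56 → Q = 375 units
T = Q/D × 260 days = 375/13,250 × 260 = 7.358 days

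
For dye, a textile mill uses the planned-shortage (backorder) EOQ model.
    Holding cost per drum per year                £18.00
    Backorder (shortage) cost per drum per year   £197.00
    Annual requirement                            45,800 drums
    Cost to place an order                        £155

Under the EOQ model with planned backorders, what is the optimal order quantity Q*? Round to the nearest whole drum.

Basic EOQ = √(2·45,800·155/18) = 888.132
Backorder adjustment √((H+b)/b) = √((18+197)/197) = 1.0447
Q* = 888.132 × 1.0447 ≈ 927.82

928 drums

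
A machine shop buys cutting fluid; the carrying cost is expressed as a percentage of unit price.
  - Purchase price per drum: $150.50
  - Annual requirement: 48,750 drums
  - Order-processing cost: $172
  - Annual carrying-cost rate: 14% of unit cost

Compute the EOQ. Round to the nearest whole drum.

892 drums

Holding cost per drum per year: H = 14% × $150.5 = $21.0700
Q* = √(2·D·S / H) = √(2·48,750·172 / 21.07) = √795,918.4 ≈ 892.14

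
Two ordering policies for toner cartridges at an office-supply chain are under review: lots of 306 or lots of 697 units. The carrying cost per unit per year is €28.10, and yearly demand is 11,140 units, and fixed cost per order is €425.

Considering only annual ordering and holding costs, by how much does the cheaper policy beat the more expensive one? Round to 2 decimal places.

For each Q, cost = (D/Q)·S + (Q/2)·H.
TC(306) = (11,140/306)×425 + (306/2)×28.1 = €19,771.52
TC(697) = (11,140/697)×425 + (697/2)×28.1 = €16,585.53
Lots of 697 are cheaper by €3,185.99.

€3,185.99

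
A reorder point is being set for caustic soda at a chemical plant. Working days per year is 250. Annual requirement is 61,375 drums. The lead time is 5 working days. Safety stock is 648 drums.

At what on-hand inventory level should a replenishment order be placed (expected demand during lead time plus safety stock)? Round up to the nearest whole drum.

Daily demand d = 61,375 / 250 = 245.500 drums/day
Demand during lead time = 245.500 × 5 = 1,227.50
Reorder point = 1,227.50 + 648 = 1,875.50 → round up

1,876 drums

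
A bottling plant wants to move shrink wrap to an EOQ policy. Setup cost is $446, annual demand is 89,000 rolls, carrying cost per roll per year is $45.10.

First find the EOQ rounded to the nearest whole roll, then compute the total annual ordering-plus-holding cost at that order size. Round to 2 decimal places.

$59,836.43

Q* = √(2·D·S / H) = √(2·89,000·446 / 45.1) = √1,760,266.1 ≈ 1,326.75 → Q = 1,327 rolls
Annual ordering cost = (D/Q)·S = (89,000/1,327) × 446 = $29,912.58
Annual holding cost  = (Q/2)·H = (1,327/2) × 45.1 = $29,923.85
Total = $29,912.58 + $29,923.85 = $59,836.43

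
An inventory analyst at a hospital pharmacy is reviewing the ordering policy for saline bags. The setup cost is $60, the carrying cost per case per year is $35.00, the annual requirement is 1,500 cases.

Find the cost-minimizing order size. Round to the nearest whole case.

72 cases

Q* = √(2·D·S / H) = √(2·1,500·60 / 35) = √5,142.9 ≈ 71.71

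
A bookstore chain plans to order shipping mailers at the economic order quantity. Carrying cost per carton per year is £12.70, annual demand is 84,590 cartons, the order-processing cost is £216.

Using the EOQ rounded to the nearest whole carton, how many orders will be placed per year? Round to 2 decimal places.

Optimal lot size Q* = (2 × 84,590 × £216 / £12.7)^½ ≈ 1,696.29 → Q = 1,696
Orders per year = D/Q = 84,590 / 1,696 = 49.876

49.88 orders per year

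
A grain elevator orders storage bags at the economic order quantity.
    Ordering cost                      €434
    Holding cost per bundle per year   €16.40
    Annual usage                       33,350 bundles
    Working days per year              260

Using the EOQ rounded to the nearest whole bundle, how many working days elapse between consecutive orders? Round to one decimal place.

10.4 days

EOQ = √(2DS/H) = √(2 × 33,350 × 434 / 16.4)
    = √(1,765,109.76) ≈ 1,328.57 → Q = 1,329 bundles
Cycle time = (working days × Q)/D = (260 × 1,329) / 33,350 = 10.361 days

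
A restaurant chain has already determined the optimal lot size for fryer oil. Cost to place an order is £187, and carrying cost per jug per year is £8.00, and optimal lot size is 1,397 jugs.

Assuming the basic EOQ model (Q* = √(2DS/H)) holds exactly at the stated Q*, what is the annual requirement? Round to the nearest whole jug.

EOQ relation: Q² = 2DS/H, so rearrange for the unknown.
D = Q²H / (2S) = 1,397² × 8 / (2 × 187) = 41,745.65

41,746 jugs per year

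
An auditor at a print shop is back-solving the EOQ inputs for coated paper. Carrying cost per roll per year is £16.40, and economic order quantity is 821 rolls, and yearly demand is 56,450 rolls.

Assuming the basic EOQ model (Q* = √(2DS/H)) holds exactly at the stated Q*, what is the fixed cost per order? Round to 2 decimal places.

From Q* = √(2DS/H) ⇒ Q*² = 2DS/H.
S = Q²H / (2D) = 821² × 16.4 / (2 × 56,450) = 97.9121

£97.91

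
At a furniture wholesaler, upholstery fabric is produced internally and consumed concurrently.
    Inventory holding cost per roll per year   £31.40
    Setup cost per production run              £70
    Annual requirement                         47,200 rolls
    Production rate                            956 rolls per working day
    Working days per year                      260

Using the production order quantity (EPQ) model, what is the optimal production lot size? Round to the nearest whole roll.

d = 47,200/260 = 181.5385 rolls/day;  effective holding cost H(1 − d/p) = 31.4·(1 − 181.5385/956) = 25.43734
Q* = √(2DS / H_eff) = √(2·47,200·70 / 25.43734) ≈ 509.68

510 rolls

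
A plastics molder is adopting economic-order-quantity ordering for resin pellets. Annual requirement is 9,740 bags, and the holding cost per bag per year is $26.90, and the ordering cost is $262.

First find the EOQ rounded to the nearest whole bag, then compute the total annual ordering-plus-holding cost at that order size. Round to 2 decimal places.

$11,717.14

EOQ = √(2DS/H) = √(2 × 9,740 × 262 / 26.9)
    = √(189,730.86) ≈ 435.58 → Q = 436 bags
Orders/yr = 9,740/436 = 22.339; ordering cost = 22.339 × $262 = $5,852.94
Average inventory = 436/2 = 218; holding cost = 218 × $26.9 = $5,864.20
Total = $5,852.94 + $5,864.20 = $11,717.14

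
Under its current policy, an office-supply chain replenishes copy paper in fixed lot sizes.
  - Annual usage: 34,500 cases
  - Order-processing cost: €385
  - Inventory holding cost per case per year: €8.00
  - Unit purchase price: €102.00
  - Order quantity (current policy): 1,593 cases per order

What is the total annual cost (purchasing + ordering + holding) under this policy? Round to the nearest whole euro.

Orders/yr = 34,500/1,593 = 21.657; ordering cost = 21.657 × €385 = €8,338.04
Average inventory = 1,593/2 = 796.5; holding cost = 796.5 × €8 = €6,372.00
Purchase cost = D·C = 34,500 × 102 = €3,519,000.00
Total = €8,338.04 + €6,372.00 + €3,519,000.00 = €3,533,710.04

€3,533,710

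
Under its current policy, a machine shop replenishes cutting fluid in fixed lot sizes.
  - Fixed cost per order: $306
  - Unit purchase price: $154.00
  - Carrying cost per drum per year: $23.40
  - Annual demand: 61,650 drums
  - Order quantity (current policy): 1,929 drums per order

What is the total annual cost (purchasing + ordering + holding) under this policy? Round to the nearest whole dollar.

$9,526,449

Orders/yr = 61,650/1,929 = 31.960; ordering cost = 31.960 × $306 = $9,779.63
Average inventory = 1,929/2 = 964.5; holding cost = 964.5 × $23.4 = $22,569.30
Purchase cost = D·C = 61,650 × 154 = $9,494,100.00
Total = $9,779.63 + $22,569.30 + $9,494,100.00 = $9,526,448.93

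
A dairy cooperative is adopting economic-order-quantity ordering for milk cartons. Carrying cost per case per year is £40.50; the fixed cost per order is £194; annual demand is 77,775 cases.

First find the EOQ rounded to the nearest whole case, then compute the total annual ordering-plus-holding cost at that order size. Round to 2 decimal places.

£34,959.35

2DS/H = 2·77,775·194/40.5 = 745,103.70
EOQ = √745,103.70 ≈ 863.19 → Q = 863 cases
Annual ordering cost = (D/Q)·S = (77,775/863) × 194 = £17,483.60
Annual holding cost  = (Q/2)·H = (863/2) × 40.5 = £17,475.75
Total = £17,483.60 + £17,475.75 = £34,959.35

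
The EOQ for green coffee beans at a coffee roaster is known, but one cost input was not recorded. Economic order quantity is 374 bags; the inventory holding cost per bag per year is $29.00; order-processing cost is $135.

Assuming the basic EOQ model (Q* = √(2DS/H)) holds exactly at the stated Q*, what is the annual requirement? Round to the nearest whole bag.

EOQ relation: Q² = 2DS/H, so rearrange for the unknown.
D = Q²H / (2S) = 374² × 29 / (2 × 135) = 15,023.72

15,024 bags per year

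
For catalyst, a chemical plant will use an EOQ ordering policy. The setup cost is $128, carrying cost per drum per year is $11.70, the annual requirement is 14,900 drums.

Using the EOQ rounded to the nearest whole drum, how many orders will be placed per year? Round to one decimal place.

26.1 orders per year

EOQ = √(2DS/H) = √(2 × 14,900 × 128 / 11.7)
    = √(326,017.09) ≈ 570.98 → Q = 571
N = D/Q = 14,900/571 ≈ 26.095 orders/yr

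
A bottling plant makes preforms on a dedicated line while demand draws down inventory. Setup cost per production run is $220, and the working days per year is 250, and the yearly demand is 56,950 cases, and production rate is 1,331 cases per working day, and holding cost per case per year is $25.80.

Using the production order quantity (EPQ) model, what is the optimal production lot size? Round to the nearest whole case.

d = 56,950/250 = 227.8000 cases/day;  effective holding cost H(1 − d/p) = 25.8·(1 − 227.8000/1331) = 21.38434
Q* = √(2DS / H_eff) = √(2·56,950·220 / 21.38434) ≈ 1,082.49

1,082 cases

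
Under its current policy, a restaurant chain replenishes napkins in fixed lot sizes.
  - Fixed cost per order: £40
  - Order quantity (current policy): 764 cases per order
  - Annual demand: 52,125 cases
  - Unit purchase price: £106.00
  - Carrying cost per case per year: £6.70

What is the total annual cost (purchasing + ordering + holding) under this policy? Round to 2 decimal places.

£5,530,538.46

Orders/yr = 52,125/764 = 68.226; ordering cost = 68.226 × £40 = £2,729.06
Average inventory = 764/2 = 382; holding cost = 382 × £6.7 = £2,559.40
Purchase cost = D·C = 52,125 × 106 = £5,525,250.00
Total = £2,729.06 + £2,559.40 + £5,525,250.00 = £5,530,538.46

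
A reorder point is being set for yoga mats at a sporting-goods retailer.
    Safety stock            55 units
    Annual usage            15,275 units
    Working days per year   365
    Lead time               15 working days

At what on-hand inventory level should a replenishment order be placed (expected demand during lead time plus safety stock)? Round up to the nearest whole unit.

Daily demand d = 15,275 / 365 = 41.849 units/day
Demand during lead time = 41.849 × 15 = 627.74
Reorder point = 627.74 + 55 = 682.74 → round up

683 units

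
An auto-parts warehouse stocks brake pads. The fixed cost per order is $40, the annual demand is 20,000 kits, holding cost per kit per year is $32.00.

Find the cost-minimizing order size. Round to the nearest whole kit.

Optimal lot size Q* = (2 × 20,000 × $40 / $32)^½ ≈ 223.61

224 kits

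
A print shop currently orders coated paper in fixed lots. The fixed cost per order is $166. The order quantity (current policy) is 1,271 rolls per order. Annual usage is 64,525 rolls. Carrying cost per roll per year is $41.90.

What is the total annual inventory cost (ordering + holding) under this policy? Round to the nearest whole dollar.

Ordering: D/Q × S = 64,525/1,271 × $166 = $8,427.34
Holding:  Q/2 × H = 1,271/2 × $41.9 = $26,627.45
Total = $8,427.34 + $26,627.45 = $35,054.79

$35,055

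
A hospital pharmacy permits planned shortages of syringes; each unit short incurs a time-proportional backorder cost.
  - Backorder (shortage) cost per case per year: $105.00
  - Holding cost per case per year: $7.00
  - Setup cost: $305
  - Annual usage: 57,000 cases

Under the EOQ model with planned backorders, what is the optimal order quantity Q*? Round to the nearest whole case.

2,302 cases

Q* = √(2DS/H) · √((H + b)/b)
   = √(2 × 57,000 × 305 / 7) · √((7 + 105) / 105)
   = 2,228.709 × 1.0328 ≈ 2,301.80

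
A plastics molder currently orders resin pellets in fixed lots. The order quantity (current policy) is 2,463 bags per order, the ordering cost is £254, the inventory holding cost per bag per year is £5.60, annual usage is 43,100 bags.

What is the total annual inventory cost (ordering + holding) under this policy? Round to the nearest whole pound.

Annual ordering cost = (D/Q)·S = (43,100/2,463) × 254 = £4,444.74
Annual holding cost  = (Q/2)·H = (2,463/2) × 5.6 = £6,896.40
Total = £4,444.74 + £6,896.40 = £11,341.14

£11,341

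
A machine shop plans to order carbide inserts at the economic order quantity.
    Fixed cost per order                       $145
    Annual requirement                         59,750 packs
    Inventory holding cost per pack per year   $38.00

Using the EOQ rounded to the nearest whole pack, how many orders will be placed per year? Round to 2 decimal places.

EOQ = √(2DS/H) = √(2 × 59,750 × 145 / 38)
    = √(455,986.84) ≈ 675.27 → Q = 675
N = D/Q = 59,750/675 ≈ 88.519 orders/yr

88.52 orders per year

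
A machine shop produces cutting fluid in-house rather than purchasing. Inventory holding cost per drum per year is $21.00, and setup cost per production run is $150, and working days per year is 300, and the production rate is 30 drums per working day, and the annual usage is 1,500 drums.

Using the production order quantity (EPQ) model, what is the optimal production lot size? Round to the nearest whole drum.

160 drums

Daily demand d = 1,500/300 = 5.000; p = 30; 1 − d/p = 0.83333
EPQ = √(2DS / (H(1 − d/p)))
    = √(2 × 1,500 × 150 / (21 × 0.83333)) ≈ 160.36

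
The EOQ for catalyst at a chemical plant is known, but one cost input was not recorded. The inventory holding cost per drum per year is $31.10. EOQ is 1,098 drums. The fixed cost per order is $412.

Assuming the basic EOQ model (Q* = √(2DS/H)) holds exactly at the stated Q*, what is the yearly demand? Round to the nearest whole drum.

45,503 drums per year

EOQ relation: Q² = 2DS/H, so rearrange for the unknown.
D = Q²H / (2S) = 1,098² × 31.1 / (2 × 412) = 45,502.77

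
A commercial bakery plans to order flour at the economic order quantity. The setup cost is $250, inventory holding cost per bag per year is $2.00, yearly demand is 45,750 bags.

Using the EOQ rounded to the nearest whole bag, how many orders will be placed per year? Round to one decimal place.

13.5 orders per year

2DS/H = 2·45,750·250/2 = 11,437,500.00
EOQ = √11,437,500.00 ≈ 3,381.94 → Q = 3,382
Orders per year = D/Q = 45,750 / 3,382 = 13.527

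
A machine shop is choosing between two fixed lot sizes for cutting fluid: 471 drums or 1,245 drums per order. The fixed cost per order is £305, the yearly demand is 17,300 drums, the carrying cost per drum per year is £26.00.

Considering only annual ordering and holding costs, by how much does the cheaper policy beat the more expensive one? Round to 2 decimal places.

TC(Q) = (D/Q)S + (Q/2)H
TC(471) = (17,300/471)×305 + (471/2)×26 = £17,325.76
TC(1,245) = (17,300/1,245)×305 + (1,245/2)×26 = £20,423.15
|ΔTC| = |£17,325.76 − £20,423.15| = £3,097.39

£3,097.39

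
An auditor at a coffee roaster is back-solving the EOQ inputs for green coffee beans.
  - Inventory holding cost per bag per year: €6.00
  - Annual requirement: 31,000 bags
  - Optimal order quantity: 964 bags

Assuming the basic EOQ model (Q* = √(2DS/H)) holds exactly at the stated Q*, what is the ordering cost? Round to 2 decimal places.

€89.93

From Q* = √(2DS/H) ⇒ Q*² = 2DS/H.
S = Q²H / (2D) = 964² × 6 / (2 × 31,000) = 89.9319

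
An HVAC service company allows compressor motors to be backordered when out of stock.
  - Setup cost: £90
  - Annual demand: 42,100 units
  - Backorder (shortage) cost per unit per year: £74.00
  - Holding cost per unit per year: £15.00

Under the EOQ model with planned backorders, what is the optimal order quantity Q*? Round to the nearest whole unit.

Q* = √(2DS/H) · √((H + b)/b)
   = √(2 × 42,100 × 90 / 15) · √((15 + 74) / 74)
   = 710.774 × 1.0967 ≈ 779.49

779 units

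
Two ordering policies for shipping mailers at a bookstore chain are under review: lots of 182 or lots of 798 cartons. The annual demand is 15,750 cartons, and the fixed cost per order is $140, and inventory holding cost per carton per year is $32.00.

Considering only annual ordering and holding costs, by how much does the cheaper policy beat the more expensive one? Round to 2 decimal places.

$503.77

Annual cost at Q: ordering D·S/Q plus holding Q·H/2.
TC(182) = (15,750/182)×140 + (182/2)×32 = $15,027.38
TC(798) = (15,750/798)×140 + (798/2)×32 = $15,531.16
|ΔTC| = |$15,027.38 − $15,531.16| = $503.77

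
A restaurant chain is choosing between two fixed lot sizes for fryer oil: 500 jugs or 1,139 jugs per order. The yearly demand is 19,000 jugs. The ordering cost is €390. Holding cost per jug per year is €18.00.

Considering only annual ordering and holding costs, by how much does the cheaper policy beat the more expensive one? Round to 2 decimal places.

TC(Q) = (D/Q)S + (Q/2)H
TC(500) = (19,000/500)×390 + (500/2)×18 = €19,320.00
TC(1,139) = (19,000/1,139)×390 + (1,139/2)×18 = €16,756.71
Lots of 1,139 are cheaper by €2,563.29.

€2,563.29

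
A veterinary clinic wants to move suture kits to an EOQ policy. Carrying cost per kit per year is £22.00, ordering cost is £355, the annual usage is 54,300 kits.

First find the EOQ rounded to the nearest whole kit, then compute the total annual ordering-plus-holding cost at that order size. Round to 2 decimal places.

£29,123.29

2DS/H = 2·54,300·355/22 = 1,752,409.09
EOQ = √1,752,409.09 ≈ 1,323.79 → Q = 1,324 kits
Ordering: D/Q × S = 54,300/1,324 × £355 = £14,559.29
Holding:  Q/2 × H = 1,324/2 × £22 = £14,564.00
Total = £14,559.29 + £14,564.00 = £29,123.29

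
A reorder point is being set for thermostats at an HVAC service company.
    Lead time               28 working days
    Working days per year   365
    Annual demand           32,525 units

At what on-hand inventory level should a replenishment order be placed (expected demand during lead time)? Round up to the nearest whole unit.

2,496 units

Daily demand d = 32,525 / 365 = 89.110 units/day
Demand during lead time = 89.110 × 28 = 2,495.07
Reorder point = 2,495.07 → round up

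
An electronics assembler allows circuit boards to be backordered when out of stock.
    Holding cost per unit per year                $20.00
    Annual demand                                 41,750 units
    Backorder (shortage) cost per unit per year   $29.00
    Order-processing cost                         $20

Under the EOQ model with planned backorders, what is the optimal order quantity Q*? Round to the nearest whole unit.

376 units

Q* = √(2DS/H) · √((H + b)/b)
   = √(2 × 41,750 × 20 / 20) · √((20 + 29) / 29)
   = 288.964 × 1.2999 ≈ 375.61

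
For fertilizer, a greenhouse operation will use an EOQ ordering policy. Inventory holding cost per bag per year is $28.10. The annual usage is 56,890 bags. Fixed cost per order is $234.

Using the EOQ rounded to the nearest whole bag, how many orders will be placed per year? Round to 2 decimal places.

58.47 orders per year

Q* = √(2·D·S / H) = √(2·56,890·234 / 28.1) = √947,491.8 ≈ 973.39 → Q = 973
N = D/Q = 56,890/973 ≈ 58.469 orders/yr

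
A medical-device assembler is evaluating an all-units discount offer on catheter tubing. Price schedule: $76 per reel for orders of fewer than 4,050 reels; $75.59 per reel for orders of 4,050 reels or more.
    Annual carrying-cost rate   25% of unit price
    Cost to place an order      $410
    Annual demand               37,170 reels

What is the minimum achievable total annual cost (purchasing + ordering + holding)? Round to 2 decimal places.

$2,848,984.68

H₁ = 25%×$76 = $19.0000;  H₂ = 25%×$75.59 = $18.8975
EOQ₁ = √(2×37,170×410/19.0000) = 1,266.56  (< 4,050, feasible at tier 1)
EOQ₂ = √(2×37,170×410/18.8975) = 1,269.99  (< 4,050 → use Q = 4,050 at tier-2 price)
TC(tier 1 (EOQ₁), Q≈1,266.6) = $2,848,984.68
TC(tier 2, Q≈4,050.0) = $2,851,710.63
Minimum at tier 1 (EOQ₁): $2,848,984.68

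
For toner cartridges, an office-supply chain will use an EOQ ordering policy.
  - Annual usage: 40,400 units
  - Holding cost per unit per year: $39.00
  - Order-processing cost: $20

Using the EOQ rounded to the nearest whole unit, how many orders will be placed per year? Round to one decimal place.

198.0 orders per year

Optimal lot size Q* = (2 × 40,400 × $20 / $39)^½ ≈ 203.56 → Q = 204
Orders per year = D/Q = 40,400 / 204 = 198.039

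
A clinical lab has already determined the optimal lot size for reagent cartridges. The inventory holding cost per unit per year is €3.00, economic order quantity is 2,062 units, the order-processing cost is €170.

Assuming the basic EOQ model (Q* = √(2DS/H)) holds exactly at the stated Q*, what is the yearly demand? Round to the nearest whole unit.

37,516 units per year

From Q* = √(2DS/H) ⇒ Q*² = 2DS/H.
D = Q²H / (2S) = 2,062² × 3 / (2 × 170) = 37,516.27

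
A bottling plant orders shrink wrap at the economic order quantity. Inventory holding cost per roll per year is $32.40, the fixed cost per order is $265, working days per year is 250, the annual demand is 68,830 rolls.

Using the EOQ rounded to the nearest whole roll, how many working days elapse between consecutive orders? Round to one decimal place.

3.9 days

2DS/H = 2·68,830·265/32.4 = 1,125,922.84
EOQ = √1,125,922.84 ≈ 1,061.10 → Q = 1,061 rolls
Cycle time = (working days × Q)/D = (250 × 1,061) / 68,830 = 3.854 days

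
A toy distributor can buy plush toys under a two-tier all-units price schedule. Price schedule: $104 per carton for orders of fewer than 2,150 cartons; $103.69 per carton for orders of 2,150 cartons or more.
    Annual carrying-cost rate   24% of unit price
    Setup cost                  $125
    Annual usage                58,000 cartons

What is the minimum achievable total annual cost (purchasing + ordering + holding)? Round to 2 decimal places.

$6,044,144.11

H₁ = 24%×$104 = $24.9600;  H₂ = 24%×$103.69 = $24.8856
EOQ₁ = √(2×58,000×125/24.9600) = 762.19  (< 2,150, feasible at tier 1)
EOQ₂ = √(2×58,000×125/24.8856) = 763.33  (< 2,150 → use Q = 2,150 at tier-2 price)
TC(tier 1 (EOQ₁), Q≈762.2) = $6,051,024.20
TC(tier 2, Q≈2,150.0) = $6,044,144.11
Minimum at tier 2: $6,044,144.11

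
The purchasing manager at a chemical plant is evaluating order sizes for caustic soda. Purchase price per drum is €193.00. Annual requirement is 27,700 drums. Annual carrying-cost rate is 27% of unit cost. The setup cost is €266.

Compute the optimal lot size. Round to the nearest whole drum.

532 drums

Holding cost per drum per year: H = 27% × €193 = €52.1100
Optimal lot size Q* = (2 × 27,700 × €266 / €52.11)^½ ≈ 531.78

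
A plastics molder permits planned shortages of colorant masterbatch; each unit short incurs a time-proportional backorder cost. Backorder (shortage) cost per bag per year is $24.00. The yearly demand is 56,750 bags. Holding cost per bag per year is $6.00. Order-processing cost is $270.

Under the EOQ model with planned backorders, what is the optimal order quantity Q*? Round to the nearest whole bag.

Q* = √(2DS/H) · √((H + b)/b)
   = √(2 × 56,750 × 270 / 6) · √((6 + 24) / 24)
   = 2,259.978 × 1.1180 ≈ 2,526.73

2,527 bags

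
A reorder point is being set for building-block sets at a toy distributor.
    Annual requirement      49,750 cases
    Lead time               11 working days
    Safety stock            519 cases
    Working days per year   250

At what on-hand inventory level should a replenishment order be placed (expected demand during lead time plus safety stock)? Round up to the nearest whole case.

Daily demand d = 49,750 / 250 = 199.000 cases/day
Demand during lead time = 199.000 × 11 = 2,189.00
Reorder point = 2,189.00 + 519 = 2,708.00 → round up

2,708 cases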